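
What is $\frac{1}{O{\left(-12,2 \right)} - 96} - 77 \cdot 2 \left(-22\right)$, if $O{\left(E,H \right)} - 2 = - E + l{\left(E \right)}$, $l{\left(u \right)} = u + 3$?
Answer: $\frac{308307}{91} \approx 3388.0$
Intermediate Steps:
$l{\left(u \right)} = 3 + u$
$O{\left(E,H \right)} = 5$ ($O{\left(E,H \right)} = 2 + \left(- E + \left(3 + E\right)\right) = 2 + 3 = 5$)
$\frac{1}{O{\left(-12,2 \right)} - 96} - 77 \cdot 2 \left(-22\right) = \frac{1}{5 - 96} - 77 \cdot 2 \left(-22\right) = \frac{1}{-91} - -3388 = - \frac{1}{91} + 3388 = \frac{308307}{91}$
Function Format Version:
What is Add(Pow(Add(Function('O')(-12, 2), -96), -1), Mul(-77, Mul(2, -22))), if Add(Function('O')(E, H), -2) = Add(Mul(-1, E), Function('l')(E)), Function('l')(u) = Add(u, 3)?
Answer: Rational(308307, 91) ≈ 3388.0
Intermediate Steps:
Function('l')(u) = Add(3, u)
Function('O')(E, H) = 5 (Function('O')(E, H) = Add(2, Add(Mul(-1, E), Add(3, E))) = Add(2, 3) = 5)
Add(Pow(Add(Function('O')(-12, 2), -96), -1), Mul(-77, Mul(2, -22))) = Add(Pow(Add(5, -96), -1), Mul(-77, Mul(2, -22))) = Add(Pow(-91, -1), Mul(-77, -44)) = Add(Rational(-1, 91), 3388) = Rational(308307, 91)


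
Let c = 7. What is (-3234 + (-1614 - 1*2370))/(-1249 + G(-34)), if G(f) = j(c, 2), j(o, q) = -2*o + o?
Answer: 3609/628 ≈ 5.7468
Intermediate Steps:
j(o, q) = -o
G(f) = -7 (G(f) = -1*7 = -7)
(-3234 + (-1614 - 1*2370))/(-1249 + G(-34)) = (-3234 + (-1614 - 1*2370))/(-1249 - 7) = (-3234 + (-1614 - 2370))/(-1256) = (-3234 - 3984)*(-1/1256) = -7218*(-1/1256) = 3609/628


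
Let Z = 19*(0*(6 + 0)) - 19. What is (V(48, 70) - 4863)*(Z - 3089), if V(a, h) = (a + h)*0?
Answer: 15114204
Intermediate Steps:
Z = -19 (Z = 19*(0*6) - 19 = 19*0 - 19 = 0 - 19 = -19)
V(a, h) = 0
(V(48, 70) - 4863)*(Z - 3089) = (0 - 4863)*(-19 - 3089) = -4863*(-3108) = 15114204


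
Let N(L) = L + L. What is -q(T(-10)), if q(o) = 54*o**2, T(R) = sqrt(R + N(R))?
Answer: 1620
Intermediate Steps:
N(L) = 2*L
T(R) = sqrt(3)*sqrt(R) (T(R) = sqrt(R + 2*R) = sqrt(3*R) = sqrt(3)*sqrt(R))
-q(T(-10)) = -54*(sqrt(3)*sqrt(-10))**2 = -54*(sqrt(3)*(I*sqrt(10)))**2 = -54*(I*sqrt(30))**2 = -54*(-30) = -1*(-1620) = 1620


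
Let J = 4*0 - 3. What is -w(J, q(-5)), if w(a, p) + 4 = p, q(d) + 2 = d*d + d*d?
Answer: -44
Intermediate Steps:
q(d) = -2 + 2*d**2 (q(d) = -2 + (d*d + d*d) = -2 + (d**2 + d**2) = -2 + 2*d**2)
J = -3 (J = 0 - 3 = -3)
w(a, p) = -4 + p
-w(J, q(-5)) = -(-4 + (-2 + 2*(-5)**2)) = -(-4 + (-2 + 2*25)) = -(-4 + (-2 + 50)) = -(-4 + 48) = -1*44 = -44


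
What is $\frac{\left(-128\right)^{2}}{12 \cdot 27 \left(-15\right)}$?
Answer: $- \frac{4096}{1215} \approx -3.3712$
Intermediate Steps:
$\frac{\left(-128\right)^{2}}{12 \cdot 27 \left(-15\right)} = \frac{16384}{324 \left(-15\right)} = \frac{16384}{-4860} = 16384 \left(- \frac{1}{4860}\right) = - \frac{4096}{1215}$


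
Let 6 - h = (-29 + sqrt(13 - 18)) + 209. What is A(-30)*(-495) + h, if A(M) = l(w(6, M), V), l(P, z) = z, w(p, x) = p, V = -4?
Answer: 1806 - I*sqrt(5) ≈ 1806.0 - 2.2361*I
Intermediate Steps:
A(M) = -4
h = -174 - I*sqrt(5) (h = 6 - ((-29 + sqrt(13 - 18)) + 209) = 6 - ((-29 + sqrt(-5)) + 209) = 6 - ((-29 + I*sqrt(5)) + 209) = 6 - (180 + I*sqrt(5)) = 6 + (-180 - I*sqrt(5)) = -174 - I*sqrt(5) ≈ -174.0 - 2.2361*I)
A(-30)*(-495) + h = -4*(-495) + (-174 - I*sqrt(5)) = 1980 + (-174 - I*sqrt(5)) = 1806 - I*sqrt(5)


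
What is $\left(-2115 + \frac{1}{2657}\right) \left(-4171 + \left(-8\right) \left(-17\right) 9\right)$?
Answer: $\frac{16560825638}{2657} \approx 6.2329 \cdot 10^{6}$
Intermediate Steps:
$\left(-2115 + \frac{1}{2657}\right) \left(-4171 + \left(-8\right) \left(-17\right) 9\right) = \left(-2115 + \frac{1}{2657}\right) \left(-4171 + 136 \cdot 9\right) = - \frac{5619554 \left(-4171 + 1224\right)}{2657} = \left(- \frac{5619554}{2657}\right) \left(-2947\right) = \frac{16560825638}{2657}$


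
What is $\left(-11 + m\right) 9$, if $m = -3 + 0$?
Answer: $-126$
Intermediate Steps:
$m = -3$
$\left(-11 + m\right) 9 = \left(-11 - 3\right) 9 = \left(-14\right) 9 = -126$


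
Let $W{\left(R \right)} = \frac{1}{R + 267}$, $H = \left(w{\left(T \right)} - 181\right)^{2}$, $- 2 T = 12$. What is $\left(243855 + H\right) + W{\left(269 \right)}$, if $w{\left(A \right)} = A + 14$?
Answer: $\frac{146748225}{536} \approx 2.7378 \cdot 10^{5}$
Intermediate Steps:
$T = -6$ ($T = \left(- \frac{1}{2}\right) 12 = -6$)
$w{\left(A \right)} = 14 + A$
$H = 29929$ ($H = \left(\left(14 - 6\right) - 181\right)^{2} = \left(8 - 181\right)^{2} = \left(-173\right)^{2} = 29929$)
$W{\left(R \right)} = \frac{1}{267 + R}$
$\left(243855 + H\right) + W{\left(269 \right)} = \left(243855 + 29929\right) + \frac{1}{267 + 269} = 273784 + \frac{1}{536} = \frac{146748225}{536}$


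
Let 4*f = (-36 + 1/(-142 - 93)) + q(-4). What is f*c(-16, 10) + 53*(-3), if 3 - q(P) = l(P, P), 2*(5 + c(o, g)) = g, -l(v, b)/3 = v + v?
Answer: -159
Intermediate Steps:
l(v, b) = -6*v (l(v, b) = -3*(v + v) = -6*v)
c(o, g) = -5 + g/2
q(P) = 3 + 6*P (q(P) = 3 - (-6)*P = 3 + 6*P)
f = -3349/235 (f = ((-36 + 1/(-142 - 93)) + (3 + 6*(-4)))/4 = ((-36 + 1/(-235)) + (3 - 24))/4 = ((-36 - 1/235) - 21)/4 = (-8461/235 - 21)/4 = (¼)*(-13396/235) = -3349/235 ≈ -14.251)
f*c(-16, 10) + 53*(-3) = -3349*(-5 + (½)*10)/235 + 53*(-3) = -3349*(-5 + 5)/235 - 159 = -3349/235*0 - 159 = 0 - 159 = -159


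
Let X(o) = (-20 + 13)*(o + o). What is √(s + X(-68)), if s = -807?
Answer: √145 ≈ 12.042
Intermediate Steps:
X(o) = -14*o
√(s + X(-68)) = √(-807 - 14*(-68)) = √(-807 + 952) = √145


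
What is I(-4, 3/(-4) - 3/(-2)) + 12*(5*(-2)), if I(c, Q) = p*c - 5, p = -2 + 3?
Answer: -129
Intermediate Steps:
p = 1
I(c, Q) = -5 + c (I(c, Q) = 1*c - 5 = c - 5 = -5 + c)
I(-4, 3/(-4) - 3/(-2)) + 12*(5*(-2)) = (-5 - 4) + 12*(5*(-2)) = -9 + 12*(-10) = -9 - 120 = -129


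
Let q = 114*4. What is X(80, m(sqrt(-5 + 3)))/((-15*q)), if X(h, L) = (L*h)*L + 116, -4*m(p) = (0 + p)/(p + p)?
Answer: -469/27360 ≈ -0.017142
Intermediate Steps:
q = 456
m(p) = -1/8 (m(p) = -(0 + p)/(4*(p + p)) = -p/(4*(2*p)) = -p*1/(2*p)/4 = -1/4*1/2 = -1/8)
X(h, L) = 116 + h*L**2 (X(h, L) = h*L**2 + 116 = 116 + h*L**2)
X(80, m(sqrt(-5 + 3)))/((-15*q)) = (116 + 80*(-1/8)**2)/((-15*456)) = (116 + 80*(1/64))/(-6840) = (116 + 5/4)*(-1/6840) = (469/4)*(-1/6840) = -469/27360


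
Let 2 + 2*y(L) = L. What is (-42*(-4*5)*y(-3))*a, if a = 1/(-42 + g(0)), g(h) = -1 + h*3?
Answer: 2100/43 ≈ 48.837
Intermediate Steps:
y(L) = -1 + L/2
g(h) = -1 + 3*h
a = -1/43 (a = 1/(-42 + (-1 + 3*0)) = 1/(-42 + (-1 + 0)) = 1/(-42 - 1) = 1/(-43) = -1/43 ≈ -0.023256)
(-42*(-4*5)*y(-3))*a = -42*(-4*5)*(-1 + (½)*(-3))*(-1/43) = -(-840)*(-1 - 3/2)*(-1/43) = -(-840)*(-5)/2*(-1/43) = -42*50*(-1/43) = -2100*(-1/43) = 2100/43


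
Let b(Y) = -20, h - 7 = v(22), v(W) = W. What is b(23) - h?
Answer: -49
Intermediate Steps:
h = 29 (h = 7 + 22 = 29)
b(23) - h = -20 - 1*29 = -20 - 29 = -49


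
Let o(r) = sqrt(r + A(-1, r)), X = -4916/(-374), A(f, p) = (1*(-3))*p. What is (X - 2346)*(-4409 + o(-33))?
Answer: 1923399796/187 - 436244*sqrt(66)/187 ≈ 1.0267e+7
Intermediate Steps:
A(f, p) = -3*p
X = 2458/187 (X = -4916*(-1/374) = 2458/187 ≈ 13.144)
o(r) = sqrt(2)*sqrt(-r) (o(r) = sqrt(r - 3*r) = sqrt(-2*r) = sqrt(2)*sqrt(-r))
(X - 2346)*(-4409 + o(-33)) = (2458/187 - 2346)*(-4409 + sqrt(2)*sqrt(-1*(-33))) = -436244*(-4409 + sqrt(2)*sqrt(33))/187 = -436244*(-4409 + sqrt(66))/187 = 1923399796/187 - 436244*sqrt(66)/187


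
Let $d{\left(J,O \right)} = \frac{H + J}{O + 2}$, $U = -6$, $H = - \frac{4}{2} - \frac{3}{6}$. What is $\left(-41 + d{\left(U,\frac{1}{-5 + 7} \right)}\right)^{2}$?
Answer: $\frac{49284}{25} \approx 1971.4$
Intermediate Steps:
$H = - \frac{5}{2}$ ($H = \left(-4\right) \frac{1}{2} - \frac{1}{2} = -2 - \frac{1}{2} = - \frac{5}{2} \approx -2.5$)
$d{\left(J,O \right)} = \frac{- \frac{5}{2} + J}{2 + O}$ ($d{\left(J,O \right)} = \frac{- \frac{5}{2} + J}{O + 2} = \frac{- \frac{5}{2} + J}{2 + O}$)
$\left(-41 + d{\left(U,\frac{1}{-5 + 7} \right)}\right)^{2} = \left(-41 + \frac{- \frac{5}{2} - 6}{2 + \frac{1}{-5 + 7}}\right)^{2} = \left(-41 + \frac{1}{2 + \frac{1}{2}} \left(- \frac{17}{2}\right)\right)^{2} = \left(-41 + \frac{1}{\frac{5}{2}} \left(- \frac{17}{2}\right)\right)^{2} = \left(-41 + \frac{2}{5} \left(- \frac{17}{2}\right)\right)^{2} = \left(-41 - \frac{17}{5}\right)^{2} = \left(- \frac{222}{5}\right)^{2} = \frac{49284}{25}$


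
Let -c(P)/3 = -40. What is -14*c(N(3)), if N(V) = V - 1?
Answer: -1680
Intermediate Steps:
N(V) = -1 + V
c(P) = 120 (c(P) = -3*(-40) = 120)
-14*c(N(3)) = -14*120 = -1680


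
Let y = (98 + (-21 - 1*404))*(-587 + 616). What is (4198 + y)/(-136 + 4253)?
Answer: -5285/4117 ≈ -1.2837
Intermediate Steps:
y = -9483 (y = (98 + (-21 - 404))*29 = (98 - 425)*29 = -327*29 = -9483)
(4198 + y)/(-136 + 4253) = (4198 - 9483)/(-136 + 4253) = -5285/4117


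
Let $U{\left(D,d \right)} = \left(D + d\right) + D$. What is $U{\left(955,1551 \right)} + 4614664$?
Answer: $4618125$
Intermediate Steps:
$U{\left(D,d \right)} = d + 2 D$
$U{\left(955,1551 \right)} + 4614664 = \left(1551 + 2 \cdot 955\right) + 4614664 = \left(1551 + 1910\right) + 4614664 = 3461 + 4614664 = 4618125$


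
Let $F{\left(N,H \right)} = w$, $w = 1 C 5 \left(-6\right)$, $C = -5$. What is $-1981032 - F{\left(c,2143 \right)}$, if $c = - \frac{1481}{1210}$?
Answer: $-1981182$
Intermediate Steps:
$c = - \frac{1481}{1210}$ ($c = \left(-1481\right) \frac{1}{1210} = - \frac{1481}{1210} \approx -1.224$)
$w = 150$ ($w = 1 \left(-5\right) 5 \left(-6\right) = \left(-5\right) 5 \left(-6\right) = \left(-25\right) \left(-6\right) = 150$)
$F{\left(N,H \right)} = 150$
$-1981032 - F{\left(c,2143 \right)} = -1981032 - 150 = -1981182$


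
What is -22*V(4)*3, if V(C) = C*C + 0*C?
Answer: -1056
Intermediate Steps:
V(C) = C**2 (V(C) = C**2 + 0 = C**2)
-22*V(4)*3 = -22*4**2*3 = -22*16*3 = -352*3 = -1056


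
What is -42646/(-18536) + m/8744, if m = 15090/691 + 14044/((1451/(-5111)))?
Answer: -8516931788940/2539169282321 ≈ -3.3542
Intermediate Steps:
m = -49577313254/1002641 (m = 15090*(1/691) + 14044/((1451*(-1/5111))) = 15090/691 + 14044/(-1451/5111) = 15090/691 + 14044*(-5111/1451) = 15090/691 - 71778884/1451 = -49577313254/1002641 ≈ -49447.)
-42646/(-18536) + m/8744 = -42646/(-18536) - 49577313254/1002641/8744 = -42646*(-1/18536) - 49577313254/1002641*1/8744 = 21323/9268 - 24788656627/4383546452 = -8516931788940/2539169282321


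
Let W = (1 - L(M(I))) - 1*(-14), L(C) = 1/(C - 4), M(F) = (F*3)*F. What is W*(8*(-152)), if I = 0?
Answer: -18544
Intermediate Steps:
M(F) = 3*F² (M(F) = (3*F)*F = 3*F²)
L(C) = 1/(-4 + C)
W = 61/4 (W = (1 - 1/(-4 + 3*0²)) - 1*(-14) = (1 - 1/(-4 + 3*0)) + 14 = (1 - 1/(-4 + 0)) + 14 = (1 - 1/(-4)) + 14 = (1 - 1*(-¼)) + 14 = (1 + ¼) + 14 = 5/4 + 14 = 61/4 ≈ 15.250)
W*(8*(-152)) = 61*(8*(-152))/4 = (61/4)*(-1216) = -18544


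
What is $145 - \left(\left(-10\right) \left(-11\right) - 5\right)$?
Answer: $40$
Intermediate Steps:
$145 - \left(\left(-10\right) \left(-11\right) - 5\right) = 145 - \left(110 - 5\right) = 145 - 105 = 40$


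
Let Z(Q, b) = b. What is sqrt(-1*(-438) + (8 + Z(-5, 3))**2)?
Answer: sqrt(559) ≈ 23.643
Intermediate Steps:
sqrt(-1*(-438) + (8 + Z(-5, 3))**2) = sqrt(-1*(-438) + (8 + 3)**2) = sqrt(438 + 11**2) = sqrt(438 + 121) = sqrt(559)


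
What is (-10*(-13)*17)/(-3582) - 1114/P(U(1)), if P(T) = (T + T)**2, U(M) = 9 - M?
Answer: -1139027/229248 ≈ -4.9685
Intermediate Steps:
P(T) = 4*T**2 (P(T) = (2*T)**2 = 4*T**2)
(-10*(-13)*17)/(-3582) - 1114/P(U(1)) = (-10*(-13)*17)/(-3582) - 1114*1/(4*(9 - 1*1)**2) = (130*17)*(-1/3582) - 1114*1/(4*(9 - 1)**2) = 2210*(-1/3582) - 1114/(4*8**2) = -1105/1791 - 1114/(4*64) = -1105/1791 - 1114/256 = -1105/1791 - 1114*1/256 = -1105/1791 - 557/128 = -1139027/229248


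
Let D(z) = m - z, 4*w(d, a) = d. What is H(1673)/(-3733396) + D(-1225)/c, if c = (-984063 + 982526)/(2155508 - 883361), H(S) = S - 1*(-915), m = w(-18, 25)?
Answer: -2898338757058501/2869114826 ≈ -1.0102e+6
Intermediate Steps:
w(d, a) = d/4
m = -9/2 (m = (¼)*(-18) = -9/2 ≈ -4.5000)
H(S) = 915 + S (H(S) = S + 915 = 915 + S)
D(z) = -9/2 - z
c = -1537/1272147 ≈ -0.0012082
H(1673)/(-3733396) + D(-1225)/c = (915 + 1673)/(-3733396) + (-9/2 - 1*(-1225))/(-1537/1272147) = 2588*(-1/3733396) + (-9/2 + 1225)*(-1272147/1537) = -647/933349 + (2441/2)*(-1272147/1537) = -647/933349 - 3105310827/3074 = -2898338757058501/2869114826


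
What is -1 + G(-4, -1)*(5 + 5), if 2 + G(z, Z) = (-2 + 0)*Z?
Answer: -1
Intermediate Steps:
G(z, Z) = -2 - 2*Z (G(z, Z) = -2 + (-2 + 0)*Z = -2 - 2*Z)
-1 + G(-4, -1)*(5 + 5) = -1 + (-2 - 2*(-1))*(5 + 5) = -1 + (-2 + 2)*10 = -1 + 0*10 = -1 + 0 = -1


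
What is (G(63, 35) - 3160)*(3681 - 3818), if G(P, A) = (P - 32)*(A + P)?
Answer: 16714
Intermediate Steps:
G(P, A) = (-32 + P)*(A + P)
(G(63, 35) - 3160)*(3681 - 3818) = ((63² - 32*35 - 32*63 + 35*63) - 3160)*(3681 - 3818) = ((3969 - 1120 - 2016 + 2205) - 3160)*(-137) = (3038 - 3160)*(-137) = -122*(-137) = 16714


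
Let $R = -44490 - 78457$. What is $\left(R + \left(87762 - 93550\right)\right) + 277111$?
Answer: $148376$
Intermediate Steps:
$R = -122947$
$\left(R + \left(87762 - 93550\right)\right) + 277111 = \left(-122947 + \left(87762 - 93550\right)\right) + 277111 = \left(-122947 - 5788\right) + 277111 = -128735 + 277111 = 148376$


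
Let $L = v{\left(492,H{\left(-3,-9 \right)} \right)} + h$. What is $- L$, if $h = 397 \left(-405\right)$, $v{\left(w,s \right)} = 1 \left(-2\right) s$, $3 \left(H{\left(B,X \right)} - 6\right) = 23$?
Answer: $\frac{482437}{3} \approx 1.6081 \cdot 10^{5}$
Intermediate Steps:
$H{\left(B,X \right)} = \frac{41}{3}$ ($H{\left(B,X \right)} = 6 + \frac{1}{3} \cdot 23 = 6 + \frac{23}{3} = \frac{41}{3}$)
$v{\left(w,s \right)} = - 2 s$
$h = -160785$
$L = - \frac{482437}{3}$ ($L = \left(-2\right) \frac{41}{3} - 160785 = - \frac{82}{3} - 160785 = - \frac{482437}{3} \approx -1.6081 \cdot 10^{5}$)
$- L = \left(-1\right) \left(- \frac{482437}{3}\right) = \frac{482437}{3}$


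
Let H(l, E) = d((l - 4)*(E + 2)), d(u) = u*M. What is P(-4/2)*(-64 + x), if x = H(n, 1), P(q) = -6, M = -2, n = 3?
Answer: 348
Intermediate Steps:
d(u) = -2*u (d(u) = u*(-2) = -2*u)
H(l, E) = -2*(-4 + l)*(2 + E) (H(l, E) = -2*(l - 4)*(E + 2) = -2*(-4 + l)*(2 + E))
x = 6 (x = 16 - 4*3 + 8*1 - 2*1*3 = 16 - 12 + 8 - 6 = 6)
P(-4/2)*(-64 + x) = -6*(-64 + 6) = -6*(-58) = 348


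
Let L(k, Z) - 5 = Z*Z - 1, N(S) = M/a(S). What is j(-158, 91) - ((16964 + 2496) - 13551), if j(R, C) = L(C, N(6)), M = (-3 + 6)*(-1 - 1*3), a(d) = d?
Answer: -5901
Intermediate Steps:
M = -12 (M = 3*(-1 - 3) = 3*(-4) = -12)
N(S) = -12/S
L(k, Z) = 4 + Z² (L(k, Z) = 5 + (Z*Z - 1) = 5 + (Z² - 1) = 5 + (-1 + Z²) = 4 + Z²)
j(R, C) = 8 (j(R, C) = 4 + (-12/6)² = 4 + (-12*⅙)² = 4 + (-2)² = 4 + 4 = 8)
j(-158, 91) - ((16964 + 2496) - 13551) = 8 - ((16964 + 2496) - 13551) = 8 - (19460 - 13551) = 8 - 1*5909 = 8 - 5909 = -5901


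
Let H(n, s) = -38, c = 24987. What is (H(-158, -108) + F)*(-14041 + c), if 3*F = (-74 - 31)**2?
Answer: 39810602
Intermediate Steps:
F = 3675 (F = (-74 - 31)**2/3 = (1/3)*(-105)**2 = (1/3)*11025 = 3675)
(H(-158, -108) + F)*(-14041 + c) = (-38 + 3675)*(-14041 + 24987) = 3637*10946 = 39810602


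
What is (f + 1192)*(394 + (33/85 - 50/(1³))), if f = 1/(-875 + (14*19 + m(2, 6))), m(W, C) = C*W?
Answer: 20831340079/50745 ≈ 4.1051e+5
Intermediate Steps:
f = -1/597 (f = 1/(-875 + (14*19 + 6*2)) = 1/(-875 + (266 + 12)) = 1/(-875 + 278) = 1/(-597) = -1/597 ≈ -0.0016750)
(f + 1192)*(394 + (33/85 - 50/(1³))) = (-1/597 + 1192)*(394 + (33/85 - 50/(1³))) = 711623*(394 + (33*(1/85) - 50/1))/597 = 711623*(394 + (33/85 - 50*1))/597 = 711623*(394 + (33/85 - 50))/597 = 711623*(394 - 4217/85)/597 = (711623/597)*(29273/85) = 20831340079/50745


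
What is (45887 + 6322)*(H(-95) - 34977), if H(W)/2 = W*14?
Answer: -1964990133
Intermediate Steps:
H(W) = 28*W (H(W) = 2*(W*14) = 2*(14*W) = 28*W)
(45887 + 6322)*(H(-95) - 34977) = (45887 + 6322)*(28*(-95) - 34977) = 52209*(-2660 - 34977) = 52209*(-37637) = -1964990133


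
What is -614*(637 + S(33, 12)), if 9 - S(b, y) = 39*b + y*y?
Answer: 481990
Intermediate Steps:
S(b, y) = 9 - y² - 39*b (S(b, y) = 9 - (39*b + y*y) = 9 - (39*b + y²) = 9 - (y² + 39*b) = 9 + (-y² - 39*b) = 9 - y² - 39*b)
-614*(637 + S(33, 12)) = -614*(637 + (9 - 1*12² - 39*33)) = -614*(637 + (9 - 1*144 - 1287)) = -614*(637 + (9 - 144 - 1287)) = -614*(637 - 1422) = -614*(-785) = 481990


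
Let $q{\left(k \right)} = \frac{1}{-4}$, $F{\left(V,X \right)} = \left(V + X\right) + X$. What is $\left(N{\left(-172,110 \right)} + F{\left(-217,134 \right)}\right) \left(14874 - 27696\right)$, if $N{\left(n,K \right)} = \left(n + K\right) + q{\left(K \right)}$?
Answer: $\frac{288495}{2} \approx 1.4425 \cdot 10^{5}$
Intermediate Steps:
$F{\left(V,X \right)} = V + 2 X$
$q{\left(k \right)} = - \frac{1}{4}$
$N{\left(n,K \right)} = - \frac{1}{4} + K + n$ ($N{\left(n,K \right)} = \left(n + K\right) - \frac{1}{4} = \left(K + n\right) - \frac{1}{4} = - \frac{1}{4} + K + n$)
$\left(N{\left(-172,110 \right)} + F{\left(-217,134 \right)}\right) \left(14874 - 27696\right) = \left(\left(- \frac{1}{4} + 110 - 172\right) + \left(-217 + 2 \cdot 134\right)\right) \left(14874 - 27696\right) = \left(- \frac{249}{4} + \left(-217 + 268\right)\right) \left(-12822\right) = \left(- \frac{249}{4} + 51\right) \left(-12822\right) = \left(- \frac{45}{4}\right) \left(-12822\right) = \frac{288495}{2}$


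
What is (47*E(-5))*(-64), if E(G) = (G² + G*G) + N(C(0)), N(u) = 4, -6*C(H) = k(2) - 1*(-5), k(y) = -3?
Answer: -162432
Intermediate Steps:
C(H) = -⅓ (C(H) = -(-3 - 1*(-5))/6 = -(-3 + 5)/6 = -⅙*2 = -⅓)
E(G) = 4 + 2*G² (E(G) = (G² + G*G) + 4 = (G² + G²) + 4 = 2*G² + 4 = 4 + 2*G²)
(47*E(-5))*(-64) = (47*(4 + 2*(-5)²))*(-64) = (47*(4 + 2*25))*(-64) = (47*(4 + 50))*(-64) = (47*54)*(-64) = 2538*(-64) = -162432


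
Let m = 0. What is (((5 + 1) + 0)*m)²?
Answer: 0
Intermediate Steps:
(((5 + 1) + 0)*m)² = (((5 + 1) + 0)*0)² = ((6 + 0)*0)² = (6*0)² = 0² = 0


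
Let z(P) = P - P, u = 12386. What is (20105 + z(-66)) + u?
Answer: 32491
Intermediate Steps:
z(P) = 0
(20105 + z(-66)) + u = (20105 + 0) + 12386 = 20105 + 12386 = 32491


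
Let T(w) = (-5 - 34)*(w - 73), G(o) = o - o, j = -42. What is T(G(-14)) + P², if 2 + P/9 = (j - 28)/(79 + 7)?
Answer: 6450024/1849 ≈ 3488.4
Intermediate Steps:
G(o) = 0
T(w) = 2847 - 39*w (T(w) = -39*(-73 + w) = 2847 - 39*w)
P = -1089/43 (P = -18 + 9*((-42 - 28)/(79 + 7)) = -18 + 9*(-70/86) = -18 + 9*(-70*1/86) = -18 + 9*(-35/43) = -18 - 315/43 = -1089/43 ≈ -25.326)
T(G(-14)) + P² = (2847 - 39*0) + (-1089/43)² = (2847 + 0) + 1185921/1849 = 2847 + 1185921/1849 = 6450024/1849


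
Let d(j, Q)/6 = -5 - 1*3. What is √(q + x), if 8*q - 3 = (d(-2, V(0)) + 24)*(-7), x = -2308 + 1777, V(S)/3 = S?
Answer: 3*I*√906/4 ≈ 22.575*I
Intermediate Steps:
V(S) = 3*S
d(j, Q) = -48 (d(j, Q) = 6*(-5 - 1*3) = 6*(-5 - 3) = 6*(-8) = -48)
x = -531
q = 171/8 (q = 3/8 + ((-48 + 24)*(-7))/8 = 3/8 + (-24*(-7))/8 = 3/8 + (⅛)*168 = 3/8 + 21 = 171/8 ≈ 21.375)
√(q + x) = √(171/8 - 531) = √(-4077/8) = 3*I*√906/4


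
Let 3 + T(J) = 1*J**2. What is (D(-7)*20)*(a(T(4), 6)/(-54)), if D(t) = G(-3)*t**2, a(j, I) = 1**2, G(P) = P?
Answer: 490/9 ≈ 54.444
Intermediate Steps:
T(J) = -3 + J**2 (T(J) = -3 + 1*J**2 = -3 + J**2)
a(j, I) = 1
D(t) = -3*t**2
(D(-7)*20)*(a(T(4), 6)/(-54)) = (-3*(-7)**2*20)*(1/(-54)) = (-3*49*20)*(1*(-1/54)) = -147*20*(-1/54) = -2940*(-1/54) = 490/9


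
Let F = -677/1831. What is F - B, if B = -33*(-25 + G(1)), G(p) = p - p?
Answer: -1511252/1831 ≈ -825.37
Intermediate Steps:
G(p) = 0
F = -677/1831 (F = -677*1/1831 = -677/1831 ≈ -0.36974)
B = 825 (B = -33*(-25 + 0) = -33*(-25) = 825)
F - B = -677/1831 - 1*825 = -677/1831 - 825 = -1511252/1831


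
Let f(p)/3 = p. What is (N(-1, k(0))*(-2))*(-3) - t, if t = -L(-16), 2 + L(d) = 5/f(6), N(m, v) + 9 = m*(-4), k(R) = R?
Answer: -571/18 ≈ -31.722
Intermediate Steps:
f(p) = 3*p
N(m, v) = -9 - 4*m (N(m, v) = -9 + m*(-4) = -9 - 4*m)
L(d) = -31/18 (L(d) = -2 + 5/((3*6)) = -2 + 5/18 = -31/18)
t = 31/18 (t = -1*(-31/18) = 31/18 ≈ 1.7222)
(N(-1, k(0))*(-2))*(-3) - t = ((-9 - 4*(-1))*(-2))*(-3) - 1*31/18 = ((-9 + 4)*(-2))*(-3) - 31/18 = -5*(-2)*(-3) - 31/18 = 10*(-3) - 31/18 = -30 - 31/18 = -571/18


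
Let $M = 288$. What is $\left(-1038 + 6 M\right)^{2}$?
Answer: $476100$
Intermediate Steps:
$\left(-1038 + 6 M\right)^{2} = \left(-1038 + 6 \cdot 288\right)^{2} = \left(-1038 + 1728\right)^{2} = 690^{2} = 476100$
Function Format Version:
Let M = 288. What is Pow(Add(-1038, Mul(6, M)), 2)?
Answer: 476100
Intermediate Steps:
Pow(Add(-1038, Mul(6, M)), 2) = Pow(Add(-1038, Mul(6, 288)), 2) = Pow(Add(-1038, 1728), 2) = Pow(690, 2) = 476100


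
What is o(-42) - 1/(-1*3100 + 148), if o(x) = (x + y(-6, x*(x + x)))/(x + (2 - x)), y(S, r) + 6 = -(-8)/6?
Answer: -68879/2952 ≈ -23.333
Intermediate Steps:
y(S, r) = -14/3 (y(S, r) = -6 - (-8)/6 = -6 - 4*(-1/3) = -6 + 4/3 = -14/3)
o(x) = -7/3 + x/2 (o(x) = (x - 14/3)/(x + (2 - x)) = (-14/3 + x)/2 = (-14/3 + x)*(1/2) = -7/3 + x/2)
o(-42) - 1/(-1*3100 + 148) = (-7/3 + (1/2)*(-42)) - 1/(-1*3100 + 148) = (-7/3 - 21) - 1/(-3100 + 148) = -70/3 - 1/(-2952) = -70/3 - 1*(-1/2952) = -70/3 + 1/2952 = -68879/2952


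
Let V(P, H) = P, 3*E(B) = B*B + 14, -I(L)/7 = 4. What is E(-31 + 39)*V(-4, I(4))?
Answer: -104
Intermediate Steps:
I(L) = -28 (I(L) = -7*4 = -28)
E(B) = 14/3 + B**2/3 (E(B) = (B*B + 14)/3 = (B**2 + 14)/3 = (14 + B**2)/3 = 14/3 + B**2/3)
E(-31 + 39)*V(-4, I(4)) = (14/3 + (-31 + 39)**2/3)*(-4) = (14/3 + (1/3)*8**2)*(-4) = (14/3 + (1/3)*64)*(-4) = (14/3 + 64/3)*(-4) = 26*(-4) = -104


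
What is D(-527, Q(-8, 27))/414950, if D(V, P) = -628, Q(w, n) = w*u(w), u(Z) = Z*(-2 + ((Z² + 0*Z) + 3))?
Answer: -314/207475 ≈ -0.0015134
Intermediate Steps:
u(Z) = Z*(1 + Z²) (u(Z) = Z*(-2 + ((Z² + 0) + 3)) = Z*(-2 + (Z² + 3)) = Z*(-2 + (3 + Z²)) = Z*(1 + Z²))
Q(w, n) = w*(w + w³)
D(-527, Q(-8, 27))/414950 = -628/414950 = -628*1/414950 = -314/207475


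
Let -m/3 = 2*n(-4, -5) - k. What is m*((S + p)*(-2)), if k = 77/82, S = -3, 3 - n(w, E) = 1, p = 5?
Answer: 1506/41 ≈ 36.732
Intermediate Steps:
n(w, E) = 2 (n(w, E) = 3 - 1*1 = 3 - 1 = 2)
k = 77/82 (k = 77*(1/82) = 77/82 ≈ 0.93902)
m = -753/82 (m = -3*(2*2 - 1*77/82) = -3*(4 - 77/82) = -3*251/82 = -753/82 ≈ -9.1829)
m*((S + p)*(-2)) = -753*(-3 + 5)*(-2)/82 = -753*(-2)/41 = -753/82*(-4) = 1506/41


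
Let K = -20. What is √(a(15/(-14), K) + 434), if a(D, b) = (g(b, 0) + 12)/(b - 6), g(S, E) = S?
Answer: √73398/13 ≈ 20.840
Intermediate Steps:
a(D, b) = (12 + b)/(-6 + b) (a(D, b) = (b + 12)/(b - 6) = (12 + b)/(-6 + b))
√(a(15/(-14), K) + 434) = √((12 - 20)/(-6 - 20) + 434) = √(-8/(-26) + 434) = √(-1/26*(-8) + 434) = √(4/13 + 434) = √(5646/13) = √73398/13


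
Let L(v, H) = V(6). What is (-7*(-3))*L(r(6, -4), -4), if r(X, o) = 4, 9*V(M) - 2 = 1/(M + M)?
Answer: 175/36 ≈ 4.8611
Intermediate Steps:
V(M) = 2/9 + 1/(18*M) (V(M) = 2/9 + 1/(9*(M + M)) = 2/9 + 1/(9*((2*M))) = 2/9 + (1/(2*M))/9 = 2/9 + 1/(18*M))
L(v, H) = 25/108 (L(v, H) = (1/18)*(1 + 4*6)/6 = (1/18)*(⅙)*(1 + 24) = (1/18)*(⅙)*25 = 25/108)
(-7*(-3))*L(r(6, -4), -4) = -7*(-3)*(25/108) = 21*(25/108) = 175/36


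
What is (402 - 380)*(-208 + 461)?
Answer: 5566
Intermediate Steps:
(402 - 380)*(-208 + 461) = 22*253 = 5566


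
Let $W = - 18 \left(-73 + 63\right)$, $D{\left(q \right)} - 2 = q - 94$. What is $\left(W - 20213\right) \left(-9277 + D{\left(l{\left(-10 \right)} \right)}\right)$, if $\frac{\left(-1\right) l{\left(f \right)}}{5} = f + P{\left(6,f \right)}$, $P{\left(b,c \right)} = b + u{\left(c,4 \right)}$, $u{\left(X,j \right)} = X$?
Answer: $186286867$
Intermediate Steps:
$P{\left(b,c \right)} = b + c$
$l{\left(f \right)} = -30 - 10 f$ ($l{\left(f \right)} = - 5 \left(f + \left(6 + f\right)\right) = - 5 \left(6 + 2 f\right) = -30 - 10 f$)
$D{\left(q \right)} = -92 + q$ ($D{\left(q \right)} = 2 + \left(q - 94\right) = 2 + \left(-94 + q\right) = -92 + q$)
$W = 180$ ($W = \left(-18\right) \left(-10\right) = 180$)
$\left(W - 20213\right) \left(-9277 + D{\left(l{\left(-10 \right)} \right)}\right) = \left(180 - 20213\right) \left(-9277 - 22\right) = - 20033 \left(-9277 + \left(-92 + \left(-30 + 100\right)\right)\right) = - 20033 \left(-9277 + \left(-92 + 70\right)\right) = - 20033 \left(-9277 - 22\right) = \left(-20033\right) \left(-9299\right) = 186286867$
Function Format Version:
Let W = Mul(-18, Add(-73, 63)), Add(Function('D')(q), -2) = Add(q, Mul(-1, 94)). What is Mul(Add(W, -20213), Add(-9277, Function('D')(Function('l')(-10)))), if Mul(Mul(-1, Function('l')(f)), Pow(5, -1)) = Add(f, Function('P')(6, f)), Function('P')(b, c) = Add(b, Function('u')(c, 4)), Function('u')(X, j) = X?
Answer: 186286867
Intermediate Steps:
Function('P')(b, c) = Add(b, c)
Function('l')(f) = Add(-30, Mul(-10, f)) (Function('l')(f) = Mul(-5, Add(f, Add(6, f))) = Mul(-5, Add(6, Mul(2, f))) = Add(-30, Mul(-10, f)))
Function('D')(q) = Add(-92, q) (Function('D')(q) = Add(2, Add(q, Mul(-1, 94))) = Add(2, Add(q, -94)) = Add(2, Add(-94, q)) = Add(-92, q))
W = 180 (W = Mul(-18, -10) = 180)
Mul(Add(W, -20213), Add(-9277, Function('D')(Function('l')(-10)))) = Mul(Add(180, -20213), Add(-9277, Add(-92, Add(-30, Mul(-10, -10))))) = Mul(-20033, Add(-9277, Add(-92, Add(-30, 100)))) = Mul(-20033, Add(-9277, Add(-92, 70))) = Mul(-20033, Add(-9277, -22)) = Mul(-20033, -9299) = 186286867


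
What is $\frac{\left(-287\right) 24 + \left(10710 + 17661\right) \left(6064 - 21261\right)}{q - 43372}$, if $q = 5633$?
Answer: $\frac{431160975}{37739} \approx 11425.0$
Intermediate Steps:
$\frac{\left(-287\right) 24 + \left(10710 + 17661\right) \left(6064 - 21261\right)}{q - 43372} = \frac{\left(-287\right) 24 + \left(10710 + 17661\right) \left(6064 - 21261\right)}{5633 - 43372} = \frac{-6888 + 28371 \left(-15197\right)}{-37739} = \left(-6888 - 431154087\right) \left(- \frac{1}{37739}\right) = \left(-431160975\right) \left(- \frac{1}{37739}\right) = \frac{431160975}{37739}$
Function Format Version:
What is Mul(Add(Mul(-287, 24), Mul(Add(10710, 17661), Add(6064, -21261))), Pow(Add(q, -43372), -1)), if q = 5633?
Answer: Rational(431160975, 37739) ≈ 11425.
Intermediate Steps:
Mul(Add(Mul(-287, 24), Mul(Add(10710, 17661), Add(6064, -21261))), Pow(Add(q, -43372), -1)) = Mul(Add(Mul(-287, 24), Mul(Add(10710, 17661), Add(6064, -21261))), Pow(Add(5633, -43372), -1)) = Mul(Add(-6888, Mul(28371, -15197)), Pow(-37739, -1)) = Mul(Add(-6888, -431154087), Rational(-1, 37739)) = Mul(-431160975, Rational(-1, 37739)) = Rational(431160975, 37739)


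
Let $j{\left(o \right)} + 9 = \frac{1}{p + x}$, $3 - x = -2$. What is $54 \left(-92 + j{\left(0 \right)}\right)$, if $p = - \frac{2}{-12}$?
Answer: $- \frac{168750}{31} \approx -5443.5$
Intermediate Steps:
$x = 5$ ($x = 3 - -2 = 3 + 2 = 5$)
$p = \frac{1}{6}$ ($p = \left(-2\right) \left(- \frac{1}{12}\right) = \frac{1}{6} \approx 0.16667$)
$j{\left(o \right)} = - \frac{273}{31}$ ($j{\left(o \right)} = -9 + \frac{1}{\frac{1}{6} + 5} = -9 + \frac{1}{\frac{31}{6}} = -9 + \frac{6}{31} = - \frac{273}{31}$)
$54 \left(-92 + j{\left(0 \right)}\right) = 54 \left(-92 - \frac{273}{31}\right) = 54 \left(- \frac{3125}{31}\right) = - \frac{168750}{31}$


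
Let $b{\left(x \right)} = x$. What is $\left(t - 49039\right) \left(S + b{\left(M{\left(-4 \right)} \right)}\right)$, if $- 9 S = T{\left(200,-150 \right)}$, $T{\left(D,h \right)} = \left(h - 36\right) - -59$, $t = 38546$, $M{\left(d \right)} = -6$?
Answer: $- \frac{765989}{9} \approx -85110.0$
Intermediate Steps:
$T{\left(D,h \right)} = 23 + h$ ($T{\left(D,h \right)} = \left(-36 + h\right) + 59 = 23 + h$)
$S = \frac{127}{9}$ ($S = - \frac{23 - 150}{9} = \left(- \frac{1}{9}\right) \left(-127\right) = \frac{127}{9} \approx 14.111$)
$\left(t - 49039\right) \left(S + b{\left(M{\left(-4 \right)} \right)}\right) = \left(38546 - 49039\right) \left(\frac{127}{9} - 6\right) = \left(-10493\right) \frac{73}{9} = - \frac{765989}{9}$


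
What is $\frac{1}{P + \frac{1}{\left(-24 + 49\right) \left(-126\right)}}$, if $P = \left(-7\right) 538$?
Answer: $- \frac{3150}{11862901} \approx -0.00026553$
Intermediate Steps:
$P = -3766$
$\frac{1}{P + \frac{1}{\left(-24 + 49\right) \left(-126\right)}} = \frac{1}{-3766 + \frac{1}{\left(-24 + 49\right) \left(-126\right)}} = \frac{1}{-3766 + \frac{1}{25 \left(-126\right)}} = \frac{1}{-3766 + \frac{1}{-3150}} = \frac{1}{-3766 - \frac{1}{3150}} = \frac{1}{- \frac{11862901}{3150}} = - \frac{3150}{11862901}$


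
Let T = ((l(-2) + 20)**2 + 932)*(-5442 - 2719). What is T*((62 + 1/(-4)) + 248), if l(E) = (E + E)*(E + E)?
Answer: -5632093803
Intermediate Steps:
l(E) = 4*E**2 (l(E) = (2*E)*(2*E) = 4*E**2)
T = -18182708 (T = ((4*(-2)**2 + 20)**2 + 932)*(-5442 - 2719) = ((4*4 + 20)**2 + 932)*(-8161) = ((16 + 20)**2 + 932)*(-8161) = (36**2 + 932)*(-8161) = (1296 + 932)*(-8161) = 2228*(-8161) = -18182708)
T*((62 + 1/(-4)) + 248) = -18182708*((62 + 1/(-4)) + 248) = -18182708*((62 - 1/4) + 248) = -18182708*(247/4 + 248) = -18182708*1239/4 = -5632093803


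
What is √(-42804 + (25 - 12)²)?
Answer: I*√42635 ≈ 206.48*I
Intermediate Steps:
√(-42804 + (25 - 12)²) = √(-42804 + 13²) = √(-42804 + 169) = √(-42635) = I*√42635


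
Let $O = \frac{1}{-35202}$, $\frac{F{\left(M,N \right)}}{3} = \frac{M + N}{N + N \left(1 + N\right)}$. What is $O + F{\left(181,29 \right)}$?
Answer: $\frac{22176361}{31646598} \approx 0.70075$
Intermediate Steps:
$F{\left(M,N \right)} = \frac{3 \left(M + N\right)}{N + N \left(1 + N\right)}$ ($F{\left(M,N \right)} = 3 \frac{M + N}{N + N \left(1 + N\right)} = \frac{3 \left(M + N\right)}{N + N \left(1 + N\right)}$)
$O = - \frac{1}{35202} \approx -2.8407 \cdot 10^{-5}$
$O + F{\left(181,29 \right)} = - \frac{1}{35202} + \frac{3 \left(181 + 29\right)}{29 \left(2 + 29\right)} = - \frac{1}{35202} + 3 \cdot \frac{1}{29} \cdot \frac{1}{31} \cdot 210 = - \frac{1}{35202} + \frac{630}{899} = \frac{22176361}{31646598}$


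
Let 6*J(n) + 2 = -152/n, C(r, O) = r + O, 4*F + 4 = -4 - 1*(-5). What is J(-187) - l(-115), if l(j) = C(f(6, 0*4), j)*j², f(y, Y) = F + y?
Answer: 1085679777/748 ≈ 1.4514e+6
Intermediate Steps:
F = -¾ (F = -1 + (-4 - 1*(-5))/4 = -1 + (-4 + 5)/4 = -1 + (¼)*1 = -1 + ¼ = -¾ ≈ -0.75000)
f(y, Y) = -¾ + y
C(r, O) = O + r
l(j) = j²*(21/4 + j) (l(j) = (j + (-¾ + 6))*j² = (j + 21/4)*j² = (21/4 + j)*j² = j²*(21/4 + j))
J(n) = -⅓ - 76/(3*n) (J(n) = -⅓ + (-152/n)/6 = -⅓ - 76/(3*n))
J(-187) - l(-115) = (⅓)*(-76 - 1*(-187))/(-187) - (-115)²*(21/4 - 115) = (⅓)*(-1/187)*(-76 + 187) - 13225*(-439)/4 = (⅓)*(-1/187)*111 - 1*(-5805775/4) = -37/187 + 5805775/4 = 1085679777/748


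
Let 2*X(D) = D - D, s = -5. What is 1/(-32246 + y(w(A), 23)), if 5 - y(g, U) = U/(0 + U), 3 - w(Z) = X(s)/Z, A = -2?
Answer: -1/32242 ≈ -3.1015e-5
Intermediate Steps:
X(D) = 0 (X(D) = (D - D)/2 = (½)*0 = 0)
w(Z) = 3 (w(Z) = 3 - 0/Z = 3 - 1*0 = 3 + 0 = 3)
y(g, U) = 4 (y(g, U) = 5 - U/(0 + U) = 5 - U/U = 5 - 1*1 = 5 - 1 = 4)
1/(-32246 + y(w(A), 23)) = 1/(-32246 + 4) = 1/(-32242) = -1/32242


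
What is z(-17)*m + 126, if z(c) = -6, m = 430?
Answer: -2454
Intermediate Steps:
z(-17)*m + 126 = -6*430 + 126 = -2580 + 126 = -2454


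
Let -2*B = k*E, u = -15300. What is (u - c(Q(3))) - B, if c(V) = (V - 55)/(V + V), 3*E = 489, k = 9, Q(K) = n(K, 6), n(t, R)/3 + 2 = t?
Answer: -87347/6 ≈ -14558.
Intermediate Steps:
n(t, R) = -6 + 3*t
Q(K) = -6 + 3*K
E = 163 (E = (⅓)*489 = 163)
c(V) = (-55 + V)/(2*V) (c(V) = (-55 + V)/((2*V)) = (-55 + V)*(1/(2*V)) = (-55 + V)/(2*V))
B = -1467/2 (B = -9*163/2 = -½*1467 = -1467/2 ≈ -733.50)
(u - c(Q(3))) - B = (-15300 - (-55 + (-6 + 3*3))/(2*(-6 + 3*3))) - 1*(-1467/2) = (-15300 - (-55 + (-6 + 9))/(2*(-6 + 9))) + 1467/2 = (-15300 - (-55 + 3)/(2*3)) + 1467/2 = (-15300 - (-52)/(2*3)) + 1467/2 = (-15300 - 1*(-26/3)) + 1467/2 = (-15300 + 26/3) + 1467/2 = -45874/3 + 1467/2 = -87347/6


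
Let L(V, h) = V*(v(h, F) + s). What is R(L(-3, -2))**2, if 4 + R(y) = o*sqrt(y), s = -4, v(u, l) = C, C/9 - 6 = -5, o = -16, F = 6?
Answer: -3824 + 128*I*sqrt(15) ≈ -3824.0 + 495.74*I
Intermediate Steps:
C = 9 (C = 54 + 9*(-5) = 54 - 45 = 9)
v(u, l) = 9
L(V, h) = 5*V (L(V, h) = V*(9 - 4) = V*5 = 5*V)
R(y) = -4 - 16*sqrt(y)
R(L(-3, -2))**2 = (-4 - 16*I*sqrt(15))**2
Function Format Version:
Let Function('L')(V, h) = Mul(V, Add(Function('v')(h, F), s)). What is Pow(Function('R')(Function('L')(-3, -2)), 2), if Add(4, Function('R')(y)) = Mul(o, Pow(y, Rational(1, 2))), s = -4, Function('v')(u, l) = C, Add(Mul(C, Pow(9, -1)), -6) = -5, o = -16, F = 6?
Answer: Add(-3824, Mul(128, I, Pow(15, Rational(1, 2)))) ≈ Add(-3824.0, Mul(495.74, I))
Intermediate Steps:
C = 9 (C = Add(54, Mul(9, -5)) = Add(54, -45) = 9)
Function('v')(u, l) = 9
Function('L')(V, h) = Mul(5, V) (Function('L')(V, h) = Mul(V, Add(9, -4)) = Mul(V, 5) = Mul(5, V))
Function('R')(y) = Add(-4, Mul(-16, Pow(y, Rational(1, 2))))
Pow(Function('R')(Function('L')(-3, -2)), 2) = Pow(Add(-4, Mul(-16, Pow(Mul(5, -3), Rational(1, 2)))), 2) = Pow(Add(-4, Mul(-16, Pow(-15, Rational(1, 2)))), 2) = Pow(Add(-4, Mul(-16, Mul(I, Pow(15, Rational(1, 2))))), 2) = Pow(Add(-4, Mul(-16, I, Pow(15, Rational(1, 2)))), 2)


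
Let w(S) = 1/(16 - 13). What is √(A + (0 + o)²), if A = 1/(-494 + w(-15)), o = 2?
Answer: √8769001/1481 ≈ 1.9995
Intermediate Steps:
w(S) = ⅓ (w(S) = 1/3 = ⅓)
A = -3/1481 (A = 1/(-494 + ⅓) = 1/(-1481/3) = -3/1481 ≈ -0.0020257)
√(A + (0 + o)²) = √(-3/1481 + (0 + 2)²) = √(-3/1481 + 2²) = √(-3/1481 + 4) = √(5921/1481) = √8769001/1481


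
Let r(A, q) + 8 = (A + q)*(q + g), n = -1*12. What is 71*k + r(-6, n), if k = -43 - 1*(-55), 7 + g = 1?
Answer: 1168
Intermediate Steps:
g = -6 (g = -7 + 1 = -6)
n = -12
r(A, q) = -8 + (-6 + q)*(A + q) (r(A, q) = -8 + (A + q)*(q - 6) = -8 + (A + q)*(-6 + q) = -8 + (-6 + q)*(A + q))
k = 12 (k = -43 + 55 = 12)
71*k + r(-6, n) = 71*12 + (-8 + (-12)² - 6*(-6) - 6*(-12) - 6*(-12)) = 852 + (-8 + 144 + 36 + 72 + 72) = 852 + 316 = 1168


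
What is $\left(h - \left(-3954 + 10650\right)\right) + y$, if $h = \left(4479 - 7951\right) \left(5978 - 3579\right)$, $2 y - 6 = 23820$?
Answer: $-8324111$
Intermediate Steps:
$y = 11913$ ($y = 3 + \frac{1}{2} \cdot 23820 = 3 + 11910 = 11913$)
$h = -8329328$ ($h = \left(-3472\right) 2399 = -8329328$)
$\left(h - \left(-3954 + 10650\right)\right) + y = \left(-8329328 - \left(-3954 + 10650\right)\right) + 11913 = \left(-8329328 - 6696\right) + 11913 = -8336024 + 11913 = -8324111$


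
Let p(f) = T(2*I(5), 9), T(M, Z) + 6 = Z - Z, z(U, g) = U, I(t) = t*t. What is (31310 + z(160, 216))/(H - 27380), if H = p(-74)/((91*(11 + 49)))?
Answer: -9545900/8305267 ≈ -1.1494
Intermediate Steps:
I(t) = t²
T(M, Z) = -6 (T(M, Z) = -6 + (Z - Z) = -6 + 0 = -6)
p(f) = -6
H = -1/910 (H = -6*1/(91*(11 + 49)) = -6/(91*60) = -6/5460 = -6*1/5460 = -1/910 ≈ -0.0010989)
(31310 + z(160, 216))/(H - 27380) = (31310 + 160)/(-1/910 - 27380) = 31470/(-24915801/910) = 31470*(-910/24915801) = -9545900/8305267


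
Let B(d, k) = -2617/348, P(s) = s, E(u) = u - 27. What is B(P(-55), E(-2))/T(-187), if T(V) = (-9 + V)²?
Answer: -2617/13368768 ≈ -0.00019575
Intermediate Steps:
E(u) = -27 + u
B(d, k) = -2617/348 (B(d, k) = -2617*1/348 = -2617/348)
B(P(-55), E(-2))/T(-187) = -2617/(348*(-9 - 187)²) = -2617/(348*((-196)²)) = -2617/348/38416 = -2617/348*1/38416 = -2617/13368768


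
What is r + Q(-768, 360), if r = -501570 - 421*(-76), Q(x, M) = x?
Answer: -470342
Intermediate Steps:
r = -469574 (r = -501570 + 31996 = -469574)
r + Q(-768, 360) = -469574 - 768 = -470342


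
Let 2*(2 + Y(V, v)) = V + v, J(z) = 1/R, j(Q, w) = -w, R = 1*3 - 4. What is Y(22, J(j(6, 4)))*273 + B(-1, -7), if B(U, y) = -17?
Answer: 4607/2 ≈ 2303.5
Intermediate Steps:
R = -1 (R = 3 - 4 = -1)
J(z) = -1 (J(z) = 1/(-1) = -1)
Y(V, v) = -2 + V/2 + v/2 (Y(V, v) = -2 + (V + v)/2 = -2 + (V/2 + v/2) = -2 + V/2 + v/2)
Y(22, J(j(6, 4)))*273 + B(-1, -7) = (-2 + (½)*22 + (½)*(-1))*273 - 17 = (-2 + 11 - ½)*273 - 17 = (17/2)*273 - 17 = 4641/2 - 17 = 4607/2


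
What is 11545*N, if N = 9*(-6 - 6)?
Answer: -1246860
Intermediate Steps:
N = -108 (N = 9*(-12) = -108)
11545*N = 11545*(-108) = -1246860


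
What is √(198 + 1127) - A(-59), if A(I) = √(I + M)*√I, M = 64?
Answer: 5*√53 - I*√295 ≈ 36.401 - 17.176*I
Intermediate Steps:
A(I) = √I*√(64 + I) (A(I) = √(I + 64)*√I = √(64 + I)*√I = √I*√(64 + I))
√(198 + 1127) - A(-59) = √(198 + 1127) - √(-59)*√(64 - 59) = √1325 - I*√59*√5 = 5*√53 - I*√295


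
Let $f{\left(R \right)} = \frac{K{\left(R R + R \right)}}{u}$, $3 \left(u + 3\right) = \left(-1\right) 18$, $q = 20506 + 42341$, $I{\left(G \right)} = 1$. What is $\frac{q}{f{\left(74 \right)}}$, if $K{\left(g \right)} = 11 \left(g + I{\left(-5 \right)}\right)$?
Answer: $- \frac{565623}{61061} \approx -9.2632$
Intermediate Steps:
$K{\left(g \right)} = 11 + 11 g$ ($K{\left(g \right)} = 11 \left(g + 1\right) = 11 \left(1 + g\right) = 11 + 11 g$)
$q = 62847$
$u = -9$ ($u = -3 + \frac{\left(-1\right) 18}{3} = -3 + \frac{1}{3} \left(-18\right) = -3 - 6 = -9$)
$f{\left(R \right)} = - \frac{11}{9} - \frac{11 R}{9} - \frac{11 R^{2}}{9}$ ($f{\left(R \right)} = \frac{11 + 11 \left(R R + R\right)}{-9} = \left(11 + 11 \left(R^{2} + R\right)\right) \left(- \frac{1}{9}\right) = \left(11 + 11 \left(R + R^{2}\right)\right) \left(- \frac{1}{9}\right) = \left(11 + \left(11 R + 11 R^{2}\right)\right) \left(- \frac{1}{9}\right) = \left(11 + 11 R + 11 R^{2}\right) \left(- \frac{1}{9}\right) = - \frac{11}{9} - \frac{11 R}{9} - \frac{11 R^{2}}{9}$)
$\frac{q}{f{\left(74 \right)}} = \frac{62847}{- \frac{11}{9} - \frac{814 \left(1 + 74\right)}{9}} = \frac{62847}{- \frac{11}{9} - \frac{814}{9} \cdot 75} = \frac{62847}{- \frac{11}{9} - \frac{20350}{3}} = \frac{62847}{- \frac{61061}{9}} = 62847 \left(- \frac{9}{61061}\right) = - \frac{565623}{61061}$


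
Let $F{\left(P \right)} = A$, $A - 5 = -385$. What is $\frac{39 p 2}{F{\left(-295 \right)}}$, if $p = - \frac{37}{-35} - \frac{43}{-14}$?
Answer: $- \frac{11271}{13300} \approx -0.84744$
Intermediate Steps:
$A = -380$ ($A = 5 - 385 = -380$)
$F{\left(P \right)} = -380$
$p = \frac{289}{70}$ ($p = \left(-37\right) \left(- \frac{1}{35}\right) - - \frac{43}{14} = \frac{37}{35} + \frac{43}{14} = \frac{289}{70} \approx 4.1286$)
$\frac{39 p 2}{F{\left(-295 \right)}} = \frac{39 \cdot \frac{289}{70} \cdot 2}{-380} = \frac{11271}{70} \cdot 2 \left(- \frac{1}{380}\right) = \frac{11271}{35} \left(- \frac{1}{380}\right) = - \frac{11271}{13300}$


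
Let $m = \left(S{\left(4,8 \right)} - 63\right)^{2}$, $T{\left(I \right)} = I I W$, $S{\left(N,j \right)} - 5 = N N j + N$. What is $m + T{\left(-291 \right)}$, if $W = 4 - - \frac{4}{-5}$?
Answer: $\frac{1382276}{5} \approx 2.7646 \cdot 10^{5}$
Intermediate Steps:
$S{\left(N,j \right)} = 5 + N + j N^{2}$ ($S{\left(N,j \right)} = 5 + \left(N N j + N\right) = 5 + \left(N^{2} j + N\right) = 5 + \left(j N^{2} + N\right) = 5 + \left(N + j N^{2}\right) = 5 + N + j N^{2}$)
$W = \frac{16}{5}$ ($W = 4 - \left(-4\right) \left(- \frac{1}{5}\right) = 4 - \frac{4}{5} = \frac{16}{5} \approx 3.2$)
$T{\left(I \right)} = \frac{16 I^{2}}{5}$ ($T{\left(I \right)} = I I \frac{16}{5} = I^{2} \cdot \frac{16}{5} = \frac{16 I^{2}}{5}$)
$m = 5476$ ($m = \left(\left(5 + 4 + 8 \cdot 4^{2}\right) - 63\right)^{2} = \left(\left(5 + 4 + 8 \cdot 16\right) - 63\right)^{2} = \left(\left(5 + 4 + 128\right) - 63\right)^{2} = \left(137 - 63\right)^{2} = 74^{2} = 5476$)
$m + T{\left(-291 \right)} = 5476 + \frac{16 \left(-291\right)^{2}}{5} = 5476 + \frac{16}{5} \cdot 84681 = 5476 + \frac{1354896}{5} = \frac{1382276}{5}$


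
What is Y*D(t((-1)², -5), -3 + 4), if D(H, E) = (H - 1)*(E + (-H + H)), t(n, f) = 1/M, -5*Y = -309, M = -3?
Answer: -412/5 ≈ -82.400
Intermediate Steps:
Y = 309/5 (Y = -⅕*(-309) = 309/5 ≈ 61.800)
t(n, f) = -⅓ (t(n, f) = 1/(-3) = -⅓)
D(H, E) = E*(-1 + H) (D(H, E) = (-1 + H)*(E + 0) = (-1 + H)*E = E*(-1 + H))
Y*D(t((-1)², -5), -3 + 4) = 309*((-3 + 4)*(-1 - ⅓))/5 = 309*(1*(-4/3))/5 = (309/5)*(-4/3) = -412/5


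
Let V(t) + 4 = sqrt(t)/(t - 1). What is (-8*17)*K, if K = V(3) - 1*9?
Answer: 1768 - 68*sqrt(3) ≈ 1650.2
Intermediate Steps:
V(t) = -4 + sqrt(t)/(-1 + t) (V(t) = -4 + sqrt(t)/(t - 1) = -4 + sqrt(t)/(-1 + t))
K = -13 + sqrt(3)/2 (K = (4 + sqrt(3) - 4*3)/(-1 + 3) - 1*9 = (4 + sqrt(3) - 12)/2 - 9 = (-8 + sqrt(3))/2 - 9 = (-4 + sqrt(3)/2) - 9 = -13 + sqrt(3)/2 ≈ -12.134)
(-8*17)*K = (-8*17)*(-13 + sqrt(3)/2) = -136*(-13 + sqrt(3)/2) = 1768 - 68*sqrt(3)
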